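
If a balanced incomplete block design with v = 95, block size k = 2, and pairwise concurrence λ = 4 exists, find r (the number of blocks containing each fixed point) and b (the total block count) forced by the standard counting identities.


Any 2-(v, k, λ) BIBD satisfies two necessary conditions:
  (i)  Each point sits in r blocks, and counting incidences through any fixed point gives r(k − 1) = λ(v − 1), so r = λ(v − 1)/(k − 1).
  (ii) Total incidences bk = vr, so b = vr/k.
Step 1: r = λ(v − 1)/(k − 1) = 4·(95 − 1)/(2 − 1) = 4·94/1 = 376/1 = 376.
Step 2: b = vr/k = 95·376/2 = 35720/2 = 17860.
Check integrality: r = 376 ∈ Z ✓, b = 17860 ∈ Z ✓.
(These identities are necessary conditions: they determine r and b for any design with these parameters, but do not by themselves prove that one exists.)

r = 376, b = 17860.


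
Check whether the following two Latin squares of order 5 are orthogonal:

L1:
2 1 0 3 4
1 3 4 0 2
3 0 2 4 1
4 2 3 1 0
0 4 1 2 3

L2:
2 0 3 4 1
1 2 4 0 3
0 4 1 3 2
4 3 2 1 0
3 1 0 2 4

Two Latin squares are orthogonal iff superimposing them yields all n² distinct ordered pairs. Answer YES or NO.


Form the n² = 25 superimposed pairs (L1[i][j], L2[i][j]), row by row (rows and columns indexed from 0):
row 0: (2,2) (1,0) (0,3) (3,4) (4,1)
row 1: (1,1) (3,2) (4,4) (0,0) (2,3)
row 2: (3,0) (0,4) (2,1) (4,3) (1,2)
row 3: (4,4) (2,3) (3,2) (1,1) (0,0)
row 4: (0,3) (4,1) (1,0) (2,2) (3,4)
Orthogonality requires all 25 pairs distinct.
But the pair (4,4) repeats: cell (1,2) has L1 = 4, L2 = 4, and cell (3,0) has L1 = 4, L2 = 4.
A repeated pair means some other pair never occurs (only 15 distinct pairs out of 25), so the squares are not orthogonal.
Conclusion: NO.

NO


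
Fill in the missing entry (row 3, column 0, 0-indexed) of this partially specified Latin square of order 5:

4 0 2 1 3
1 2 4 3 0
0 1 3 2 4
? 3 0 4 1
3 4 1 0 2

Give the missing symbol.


Row 3 contains symbols [0, 1, 3, 4] — missing [2].
Column 0 contains symbols [0, 1, 3, 4] — missing [2].
The missing symbol must appear in both missing sets; intersection = [2].
Therefore the hidden value is 2.

Missing value = 2.


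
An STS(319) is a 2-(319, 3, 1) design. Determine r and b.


An STS(v) is a 2-(v, 3, 1) BIBD: block size k = 3, λ = 1.
Replication: r(k − 1) = λ(v − 1) ⇒ r·2 = 319 − 1 = 318 ⇒ r = 159.
Block count: b = v(v − 1)/6 = 319·318/6 = 101442/6 = 16907.

r = 159, b = 16907.


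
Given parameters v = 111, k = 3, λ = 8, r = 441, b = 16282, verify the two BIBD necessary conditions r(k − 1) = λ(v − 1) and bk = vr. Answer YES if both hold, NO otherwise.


Condition (i): r(k − 1) = 441·2 = 882; λ(v − 1) = 8·110 = 880. Match? NO.
Condition (ii): bk = 16282·3 = 48846; vr = 111·441 = 48951. Match? NO.
Both conditions hold? NO.

NO


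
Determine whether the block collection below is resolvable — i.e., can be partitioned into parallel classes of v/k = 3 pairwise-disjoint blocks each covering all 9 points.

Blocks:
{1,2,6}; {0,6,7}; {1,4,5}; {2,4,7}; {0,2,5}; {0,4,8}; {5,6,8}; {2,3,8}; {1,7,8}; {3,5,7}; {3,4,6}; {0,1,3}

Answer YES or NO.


v = 9, block size k = 3, number of blocks = 12.
For resolvability, blocks must partition into parallel classes of size v/k = 3.
Total blocks must therefore be a multiple of 3: 12 = 3·4 + 0 ⇒ divisible ✓.
Greedy packing gives 4 candidate class(es). Each should be a full parallel class (size 3, covers all 9 points).
  Class 1 (3 blocks): {1,2,6}; {0,4,8}; {3,5,7}. Points covered: [0, 1, 2, 3, 4, 5, 6, 7, 8].
  Class 2 (3 blocks): {0,6,7}; {1,4,5}; {2,3,8}. Points covered: [0, 1, 2, 3, 4, 5, 6, 7, 8].
  Class 3 (3 blocks): {2,4,7}; {5,6,8}; {0,1,3}. Points covered: [0, 1, 2, 3, 4, 5, 6, 7, 8].
  Class 4 (3 blocks): {0,2,5}; {1,7,8}; {3,4,6}. Points covered: [0, 1, 2, 3, 4, 5, 6, 7, 8].
All classes full (size 3)? YES. All classes cover every point? YES.
Resolvable? YES.

YES


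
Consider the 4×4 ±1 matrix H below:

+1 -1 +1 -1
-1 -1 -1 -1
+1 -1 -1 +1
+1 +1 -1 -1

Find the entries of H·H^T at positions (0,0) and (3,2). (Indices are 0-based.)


Row 0 of H: [1, -1, 1, -1].
Row 2 of H: [1, -1, -1, 1].
Row 3 of H: [1, 1, -1, -1].
(H·H^T)[0][0] = Σ_j H[0][j]·H[0][j] = (1)² + (-1)² + (1)² + (-1)² = 1 + 1 + 1 + 1 = 4.
(H·H^T)[3][2] = Σ_j H[3][j]·H[2][j] = (1)·(1) + (1)·(-1) + (-1)·(-1) + (-1)·(1) = 1 + -1 + 1 + -1 = 0.
So rows 3 and 2 are orthogonal; the diagonal entry equals n = 4.

(0,0) entry = 4; (3,2) entry = 0.


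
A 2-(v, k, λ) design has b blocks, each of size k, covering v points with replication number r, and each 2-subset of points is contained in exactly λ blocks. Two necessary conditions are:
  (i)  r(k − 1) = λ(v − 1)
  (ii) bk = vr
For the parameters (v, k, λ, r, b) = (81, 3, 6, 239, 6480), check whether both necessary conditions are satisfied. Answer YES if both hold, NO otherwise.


Condition (i): r(k − 1) = 239·2 = 478; λ(v − 1) = 6·80 = 480. Match? NO.
Condition (ii): bk = 6480·3 = 19440; vr = 81·239 = 19359. Match? NO.
Both conditions hold? NO.

NO


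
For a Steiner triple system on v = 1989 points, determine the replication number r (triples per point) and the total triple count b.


An STS(v) is a 2-(v, 3, 1) BIBD: block size k = 3, λ = 1.
Replication: r(k − 1) = λ(v − 1) ⇒ r·2 = 1989 − 1 = 1988 ⇒ r = 994.
Block count: b = v(v − 1)/6 = 1989·1988/6 = 3954132/6 = 659022.
(Check via bk = vr: 659022·3 = 1977066 = 1989·994 = 1977066 ✓.)

r = 994, b = 659022.


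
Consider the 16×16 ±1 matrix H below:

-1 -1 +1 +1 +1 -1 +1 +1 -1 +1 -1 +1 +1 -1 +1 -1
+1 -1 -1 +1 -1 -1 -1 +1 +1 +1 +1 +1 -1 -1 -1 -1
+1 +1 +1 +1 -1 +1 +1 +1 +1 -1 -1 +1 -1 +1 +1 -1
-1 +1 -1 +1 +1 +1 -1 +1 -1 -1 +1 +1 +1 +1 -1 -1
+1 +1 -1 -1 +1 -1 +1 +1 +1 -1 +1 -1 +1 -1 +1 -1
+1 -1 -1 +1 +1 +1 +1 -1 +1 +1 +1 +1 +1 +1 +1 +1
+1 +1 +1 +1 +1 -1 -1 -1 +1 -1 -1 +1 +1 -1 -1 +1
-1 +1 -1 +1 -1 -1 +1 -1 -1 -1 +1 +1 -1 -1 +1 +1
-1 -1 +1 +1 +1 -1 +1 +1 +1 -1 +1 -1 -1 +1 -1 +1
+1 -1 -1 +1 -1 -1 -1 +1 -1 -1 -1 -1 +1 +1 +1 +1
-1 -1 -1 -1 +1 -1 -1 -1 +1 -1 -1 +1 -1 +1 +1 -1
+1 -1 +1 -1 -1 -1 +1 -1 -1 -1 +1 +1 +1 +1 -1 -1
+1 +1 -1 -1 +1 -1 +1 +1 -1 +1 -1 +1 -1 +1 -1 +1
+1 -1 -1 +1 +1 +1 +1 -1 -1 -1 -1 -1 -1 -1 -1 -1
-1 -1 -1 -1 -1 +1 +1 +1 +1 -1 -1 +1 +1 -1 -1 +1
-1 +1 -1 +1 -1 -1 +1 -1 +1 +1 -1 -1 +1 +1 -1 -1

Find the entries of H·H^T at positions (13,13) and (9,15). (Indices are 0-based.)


Row 9 of H: [1, -1, -1, 1, -1, -1, -1, 1, -1, -1, -1, -1, 1, 1, 1, 1].
Row 13 of H: [1, -1, -1, 1, 1, 1, 1, -1, -1, -1, -1, -1, -1, -1, -1, -1].
Row 15 of H: [-1, 1, -1, 1, -1, -1, 1, -1, 1, 1, -1, -1, 1, 1, -1, -1].
(H·H^T)[13][13] = Σ_j H[13][j]·H[13][j] = (1)² + (-1)² + (-1)² + (1)² + (1)² + (1)² + (1)² + (-1)² + (-1)² + (-1)² + (-1)² + (-1)² + (-1)² + (-1)² + (-1)² + (-1)² = 1 + 1 + 1 + 1 + 1 + 1 + 1 + 1 + 1 + 1 + 1 + 1 + 1 + 1 + 1 + 1 = 16.
(H·H^T)[9][15] = Σ_j H[9][j]·H[15][j] = (1)·(-1) + (-1)·(1) + (-1)·(-1) + (1)·(1) + (-1)·(-1) + (-1)·(-1) + (-1)·(1) + (1)·(-1) + (-1)·(1) + (-1)·(1) + (-1)·(-1) + (-1)·(-1) + (1)·(1) + (1)·(1) + (1)·(-1) + (1)·(-1) = -1 + -1 + 1 + 1 + 1 + 1 + -1 + -1 + -1 + -1 + 1 + 1 + 1 + 1 + -1 + -1 = 0.
So rows 9 and 15 are orthogonal; the diagonal entry equals n = 16.

(13,13) entry = 16; (9,15) entry = 0.


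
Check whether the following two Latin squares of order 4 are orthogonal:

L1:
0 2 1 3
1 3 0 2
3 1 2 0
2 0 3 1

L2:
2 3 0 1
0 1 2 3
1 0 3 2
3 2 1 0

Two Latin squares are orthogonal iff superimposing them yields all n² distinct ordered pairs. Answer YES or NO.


Form the n² = 16 superimposed pairs (L1[i][j], L2[i][j]), row by row (rows and columns indexed from 0):
row 0: (0,2) (2,3) (1,0) (3,1)
row 1: (1,0) (3,1) (0,2) (2,3)
row 2: (3,1) (1,0) (2,3) (0,2)
row 3: (2,3) (0,2) (3,1) (1,0)
Orthogonality requires all 16 pairs distinct.
But the pair (1,0) repeats: cell (0,2) has L1 = 1, L2 = 0, and cell (1,0) has L1 = 1, L2 = 0.
A repeated pair means some other pair never occurs (only 4 distinct pairs out of 16), so the squares are not orthogonal.
Conclusion: NO.

NO


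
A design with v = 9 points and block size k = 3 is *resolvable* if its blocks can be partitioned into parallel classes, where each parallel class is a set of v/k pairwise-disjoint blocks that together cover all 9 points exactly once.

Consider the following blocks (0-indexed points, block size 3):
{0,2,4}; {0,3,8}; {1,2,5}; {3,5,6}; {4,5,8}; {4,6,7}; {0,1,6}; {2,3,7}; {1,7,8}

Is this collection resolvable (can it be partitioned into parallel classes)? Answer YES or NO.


v = 9, block size k = 3, number of blocks = 9.
For resolvability, blocks must partition into parallel classes of size v/k = 3.
Total blocks must therefore be a multiple of 3: 9 = 3·3 + 0 ⇒ divisible ✓.
Greedy packing gives 3 candidate class(es). Each should be a full parallel class (size 3, covers all 9 points).
  Class 1 (3 blocks): {0,2,4}; {3,5,6}; {1,7,8}. Points covered: [0, 1, 2, 3, 4, 5, 6, 7, 8].
  Class 2 (3 blocks): {0,3,8}; {1,2,5}; {4,6,7}. Points covered: [0, 1, 2, 3, 4, 5, 6, 7, 8].
  Class 3 (3 blocks): {4,5,8}; {0,1,6}; {2,3,7}. Points covered: [0, 1, 2, 3, 4, 5, 6, 7, 8].
All classes full (size 3)? YES. All classes cover every point? YES.
Resolvable? YES.

YES


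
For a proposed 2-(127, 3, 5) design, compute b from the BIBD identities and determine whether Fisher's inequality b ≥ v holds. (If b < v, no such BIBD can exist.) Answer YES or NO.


b = λv(v − 1)/(k(k − 1)) = 5·127·126/(3·2) = 80010/6 = 13335.
Compare with v = 127: b ≥ v, so Fisher's inequality holds.

YES


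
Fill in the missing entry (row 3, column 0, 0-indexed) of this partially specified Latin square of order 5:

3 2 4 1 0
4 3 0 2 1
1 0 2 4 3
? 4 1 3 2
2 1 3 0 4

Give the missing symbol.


Row 3 contains symbols [1, 2, 3, 4] — missing [0].
Column 0 contains symbols [1, 2, 3, 4] — missing [0].
The missing symbol must appear in both missing sets; intersection = [0].
Therefore the hidden value is 0.

Missing value = 0.


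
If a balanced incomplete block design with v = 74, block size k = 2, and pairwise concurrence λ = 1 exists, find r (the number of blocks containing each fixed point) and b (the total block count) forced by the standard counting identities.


Any 2-(v, k, λ) BIBD satisfies two necessary conditions:
  (i)  Each point sits in r blocks, and counting incidences through any fixed point gives r(k − 1) = λ(v − 1), so r = λ(v − 1)/(k − 1).
  (ii) Total incidences bk = vr, so b = vr/k.
Step 1: r = λ(v − 1)/(k − 1) = 1·(74 − 1)/(2 − 1) = 1·73/1 = 73/1 = 73.
Step 2: b = vr/k = 74·73/2 = 5402/2 = 2701.
Check integrality: r = 73 ∈ Z ✓, b = 2701 ∈ Z ✓.
(These identities are necessary conditions: they determine r and b for any design with these parameters, but do not by themselves prove that one exists.)

r = 73, b = 2701.


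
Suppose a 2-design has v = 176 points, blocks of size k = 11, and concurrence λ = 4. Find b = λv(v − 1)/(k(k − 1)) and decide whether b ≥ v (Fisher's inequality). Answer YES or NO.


b = λv(v − 1)/(k(k − 1)) = 4·176·175/(11·10) = 123200/110 = 1120.
Compare with v = 176: b ≥ v, so Fisher's inequality holds.

YES


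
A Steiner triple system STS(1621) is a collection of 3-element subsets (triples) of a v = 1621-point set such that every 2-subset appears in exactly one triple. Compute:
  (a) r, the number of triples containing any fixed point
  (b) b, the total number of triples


An STS(v) is a 2-(v, 3, 1) BIBD: block size k = 3, λ = 1.
Replication: r(k − 1) = λ(v − 1) ⇒ r·2 = 1621 − 1 = 1620 ⇒ r = 810.
Block count: b = v(v − 1)/6 = 1621·1620/6 = 2626020/6 = 437670.

r = 810, b = 437670.


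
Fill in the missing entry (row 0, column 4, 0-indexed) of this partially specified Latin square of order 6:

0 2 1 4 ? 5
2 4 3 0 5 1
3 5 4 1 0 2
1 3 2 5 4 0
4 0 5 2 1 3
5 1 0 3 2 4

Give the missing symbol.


Row 0 contains symbols [0, 1, 2, 4, 5] — missing [3].
Column 4 contains symbols [0, 1, 2, 4, 5] — missing [3].
The missing symbol must appear in both missing sets; intersection = [3].
Therefore the hidden value is 3.

Missing value = 3.


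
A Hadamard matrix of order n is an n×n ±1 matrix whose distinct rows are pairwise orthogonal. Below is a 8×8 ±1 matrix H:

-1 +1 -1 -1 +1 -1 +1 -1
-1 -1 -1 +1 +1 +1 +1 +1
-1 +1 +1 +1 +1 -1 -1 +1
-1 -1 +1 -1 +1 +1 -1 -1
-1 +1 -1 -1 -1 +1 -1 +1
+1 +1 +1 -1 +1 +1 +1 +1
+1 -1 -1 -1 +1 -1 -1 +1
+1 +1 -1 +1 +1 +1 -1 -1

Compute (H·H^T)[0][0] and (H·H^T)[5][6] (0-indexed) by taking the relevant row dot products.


Row 0 of H: [-1, 1, -1, -1, 1, -1, 1, -1].
Row 5 of H: [1, 1, 1, -1, 1, 1, 1, 1].
Row 6 of H: [1, -1, -1, -1, 1, -1, -1, 1].
(H·H^T)[0][0] = Σ_j H[0][j]·H[0][j] = (-1)² + (1)² + (-1)² + (-1)² + (1)² + (-1)² + (1)² + (-1)² = 1 + 1 + 1 + 1 + 1 + 1 + 1 + 1 = 8.
(H·H^T)[5][6] = Σ_j H[5][j]·H[6][j] = (1)·(1) + (1)·(-1) + (1)·(-1) + (-1)·(-1) + (1)·(1) + (1)·(-1) + (1)·(-1) + (1)·(1) = 1 + -1 + -1 + 1 + 1 + -1 + -1 + 1 = 0.
So rows 5 and 6 are orthogonal; the diagonal entry equals n = 8.

(0,0) entry = 8; (5,6) entry = 0.


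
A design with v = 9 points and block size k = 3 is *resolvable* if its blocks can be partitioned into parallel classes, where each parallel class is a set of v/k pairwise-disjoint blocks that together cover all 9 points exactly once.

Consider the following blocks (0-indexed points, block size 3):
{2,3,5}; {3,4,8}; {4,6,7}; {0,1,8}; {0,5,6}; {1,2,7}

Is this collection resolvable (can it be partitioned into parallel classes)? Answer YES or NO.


v = 9, block size k = 3, number of blocks = 6.
For resolvability, blocks must partition into parallel classes of size v/k = 3.
Total blocks must therefore be a multiple of 3: 6 = 3·2 + 0 ⇒ divisible ✓.
Greedy packing gives 2 candidate class(es). Each should be a full parallel class (size 3, covers all 9 points).
  Class 1 (3 blocks): {2,3,5}; {4,6,7}; {0,1,8}. Points covered: [0, 1, 2, 3, 4, 5, 6, 7, 8].
  Class 2 (3 blocks): {3,4,8}; {0,5,6}; {1,2,7}. Points covered: [0, 1, 2, 3, 4, 5, 6, 7, 8].
All classes full (size 3)? YES. All classes cover every point? YES.
Resolvable? YES.

YES


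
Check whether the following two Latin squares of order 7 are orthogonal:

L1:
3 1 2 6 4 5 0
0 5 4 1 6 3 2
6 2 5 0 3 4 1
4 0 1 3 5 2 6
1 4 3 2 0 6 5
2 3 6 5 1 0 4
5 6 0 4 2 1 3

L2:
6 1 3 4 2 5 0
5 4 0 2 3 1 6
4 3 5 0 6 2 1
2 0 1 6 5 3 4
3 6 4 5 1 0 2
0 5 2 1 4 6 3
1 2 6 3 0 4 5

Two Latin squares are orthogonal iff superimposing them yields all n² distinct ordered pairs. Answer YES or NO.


Form the n² = 49 superimposed pairs (L1[i][j], L2[i][j]), row by row (rows and columns indexed from 0):
row 0: (3,6) (1,1) (2,3) (6,4) (4,2) (5,5) (0,0)
row 1: (0,5) (5,4) (4,0) (1,2) (6,3) (3,1) (2,6)
row 2: (6,4) (2,3) (5,5) (0,0) (3,6) (4,2) (1,1)
row 3: (4,2) (0,0) (1,1) (3,6) (5,5) (2,3) (6,4)
row 4: (1,3) (4,6) (3,4) (2,5) (0,1) (6,0) (5,2)
row 5: (2,0) (3,5) (6,2) (5,1) (1,4) (0,6) (4,3)
row 6: (5,1) (6,2) (0,6) (4,3) (2,0) (1,4) (3,5)
Orthogonality requires all 49 pairs distinct.
But the pair (6,4) repeats: cell (0,3) has L1 = 6, L2 = 4, and cell (2,0) has L1 = 6, L2 = 4.
A repeated pair means some other pair never occurs (only 28 distinct pairs out of 49), so the squares are not orthogonal.
Conclusion: NO.

NO


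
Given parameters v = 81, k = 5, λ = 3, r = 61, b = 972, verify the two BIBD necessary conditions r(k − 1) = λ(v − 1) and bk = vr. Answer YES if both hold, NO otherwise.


Condition (i): r(k − 1) = 61·4 = 244; λ(v − 1) = 3·80 = 240. Match? NO.
Condition (ii): bk = 972·5 = 4860; vr = 81·61 = 4941. Match? NO.
Both conditions hold? NO.

NO


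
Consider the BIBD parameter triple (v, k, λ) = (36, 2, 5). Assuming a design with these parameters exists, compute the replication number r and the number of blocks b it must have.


Any 2-(v, k, λ) BIBD satisfies two necessary conditions:
  (i)  Each point sits in r blocks, and counting incidences through any fixed point gives r(k − 1) = λ(v − 1), so r = λ(v − 1)/(k − 1).
  (ii) Total incidences bk = vr, so b = vr/k.
Step 1: r = λ(v − 1)/(k − 1) = 5·(36 − 1)/(2 − 1) = 5·35/1 = 175/1 = 175.
Step 2: b = vr/k = 36·175/2 = 6300/2 = 3150.
Check integrality: r = 175 ∈ Z ✓, b = 3150 ∈ Z ✓.
(These identities are necessary conditions: they determine r and b for any design with these parameters, but do not by themselves prove that one exists.)

r = 175, b = 3150.


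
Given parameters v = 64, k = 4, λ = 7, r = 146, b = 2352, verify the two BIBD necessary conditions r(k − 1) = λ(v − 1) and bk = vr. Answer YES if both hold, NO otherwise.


Condition (i): r(k − 1) = 146·3 = 438; λ(v − 1) = 7·63 = 441. Match? NO.
Condition (ii): bk = 2352·4 = 9408; vr = 64·146 = 9344. Match? NO.
Both conditions hold? NO.

NO


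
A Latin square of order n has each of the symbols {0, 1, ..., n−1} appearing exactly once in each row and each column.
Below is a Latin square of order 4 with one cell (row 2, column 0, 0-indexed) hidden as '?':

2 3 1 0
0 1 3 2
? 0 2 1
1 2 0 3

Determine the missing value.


Row 2 contains symbols [0, 1, 2] — missing [3].
Column 0 contains symbols [0, 1, 2] — missing [3].
The missing symbol must appear in both missing sets; intersection = [3].
Therefore the hidden value is 3.

Missing value = 3.


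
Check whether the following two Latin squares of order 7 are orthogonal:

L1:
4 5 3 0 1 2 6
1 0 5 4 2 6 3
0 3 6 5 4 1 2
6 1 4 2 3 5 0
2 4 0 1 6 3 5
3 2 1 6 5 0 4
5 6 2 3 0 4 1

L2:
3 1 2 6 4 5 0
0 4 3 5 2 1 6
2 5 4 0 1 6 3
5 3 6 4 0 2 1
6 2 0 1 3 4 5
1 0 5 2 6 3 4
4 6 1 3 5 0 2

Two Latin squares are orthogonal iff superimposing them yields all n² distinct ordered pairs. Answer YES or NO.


Form the n² = 49 superimposed pairs (L1[i][j], L2[i][j]), row by row (rows and columns indexed from 0):
row 0: (4,3) (5,1) (3,2) (0,6) (1,4) (2,5) (6,0)
row 1: (1,0) (0,4) (5,3) (4,5) (2,2) (6,1) (3,6)
row 2: (0,2) (3,5) (6,4) (5,0) (4,1) (1,6) (2,3)
row 3: (6,5) (1,3) (4,6) (2,4) (3,0) (5,2) (0,1)
row 4: (2,6) (4,2) (0,0) (1,1) (6,3) (3,4) (5,5)
row 5: (3,1) (2,0) (1,5) (6,2) (5,6) (0,3) (4,4)
row 6: (5,4) (6,6) (2,1) (3,3) (0,5) (4,0) (1,2)
Orthogonality requires all 49 pairs distinct.
Check by first coordinate: for each symbol s of L1, list the L2 entries in the n cells where L1 = s; they must all differ.
  L1 = 0: L2 entries (in reading order) 6, 4, 2, 1, 0, 3, 5 — all 7 distinct ✓
  L1 = 1: L2 entries (in reading order) 4, 0, 6, 3, 1, 5, 2 — all 7 distinct ✓
  L1 = 2: L2 entries (in reading order) 5, 2, 3, 4, 6, 0, 1 — all 7 distinct ✓
  L1 = 3: L2 entries (in reading order) 2, 6, 5, 0, 4, 1, 3 — all 7 distinct ✓
  L1 = 4: L2 entries (in reading order) 3, 5, 1, 6, 2, 4, 0 — all 7 distinct ✓
  L1 = 5: L2 entries (in reading order) 1, 3, 0, 2, 5, 6, 4 — all 7 distinct ✓
  L1 = 6: L2 entries (in reading order) 0, 1, 4, 5, 3, 2, 6 — all 7 distinct ✓
Every symbol of L1 meets every symbol of L2 exactly once, so all 49 pairs are distinct (49 of 49).
Conclusion: YES.

YES


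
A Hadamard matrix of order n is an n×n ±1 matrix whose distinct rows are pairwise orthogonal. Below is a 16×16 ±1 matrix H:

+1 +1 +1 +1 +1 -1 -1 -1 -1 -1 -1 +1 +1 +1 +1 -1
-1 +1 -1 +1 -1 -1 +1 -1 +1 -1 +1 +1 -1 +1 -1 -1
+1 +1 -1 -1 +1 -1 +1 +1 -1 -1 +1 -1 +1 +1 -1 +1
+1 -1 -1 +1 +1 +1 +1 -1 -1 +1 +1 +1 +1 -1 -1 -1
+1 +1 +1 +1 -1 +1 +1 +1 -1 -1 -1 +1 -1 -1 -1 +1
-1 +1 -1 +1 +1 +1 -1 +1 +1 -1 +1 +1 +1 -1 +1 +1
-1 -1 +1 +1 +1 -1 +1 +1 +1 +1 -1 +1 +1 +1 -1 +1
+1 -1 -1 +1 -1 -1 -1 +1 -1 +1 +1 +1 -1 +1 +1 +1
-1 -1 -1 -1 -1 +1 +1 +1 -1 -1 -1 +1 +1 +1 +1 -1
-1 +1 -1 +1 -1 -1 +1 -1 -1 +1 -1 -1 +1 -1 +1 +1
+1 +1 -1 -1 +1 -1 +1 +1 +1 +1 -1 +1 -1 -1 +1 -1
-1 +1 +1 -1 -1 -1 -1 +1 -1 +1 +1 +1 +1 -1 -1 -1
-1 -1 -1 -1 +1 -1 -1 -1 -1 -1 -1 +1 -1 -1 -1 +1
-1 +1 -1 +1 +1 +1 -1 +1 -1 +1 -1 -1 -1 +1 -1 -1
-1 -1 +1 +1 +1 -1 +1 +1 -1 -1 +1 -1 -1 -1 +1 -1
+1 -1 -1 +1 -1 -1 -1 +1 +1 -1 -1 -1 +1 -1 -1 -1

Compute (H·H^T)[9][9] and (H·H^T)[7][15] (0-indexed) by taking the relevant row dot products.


Row 7 of H: [1, -1, -1, 1, -1, -1, -1, 1, -1, 1, 1, 1, -1, 1, 1, 1].
Row 9 of H: [-1, 1, -1, 1, -1, -1, 1, -1, -1, 1, -1, -1, 1, -1, 1, 1].
Row 15 of H: [1, -1, -1, 1, -1, -1, -1, 1, 1, -1, -1, -1, 1, -1, -1, -1].
(H·H^T)[9][9] = Σ_j H[9][j]·H[9][j] = (-1)² + (1)² + (-1)² + (1)² + (-1)² + (-1)² + (1)² + (-1)² + (-1)² + (1)² + (-1)² + (-1)² + (1)² + (-1)² + (1)² + (1)² = 1 + 1 + 1 + 1 + 1 + 1 + 1 + 1 + 1 + 1 + 1 + 1 + 1 + 1 + 1 + 1 = 16.
(H·H^T)[7][15] = Σ_j H[7][j]·H[15][j] = (1)·(1) + (-1)·(-1) + (-1)·(-1) + (1)·(1) + (-1)·(-1) + (-1)·(-1) + (-1)·(-1) + (1)·(1) + (-1)·(1) + (1)·(-1) + (1)·(-1) + (1)·(-1) + (-1)·(1) + (1)·(-1) + (1)·(-1) + (1)·(-1) = 1 + 1 + 1 + 1 + 1 + 1 + 1 + 1 + -1 + -1 + -1 + -1 + -1 + -1 + -1 + -1 = 0.
So rows 7 and 15 are orthogonal; the diagonal entry equals n = 16.

(9,9) entry = 16; (7,15) entry = 0.


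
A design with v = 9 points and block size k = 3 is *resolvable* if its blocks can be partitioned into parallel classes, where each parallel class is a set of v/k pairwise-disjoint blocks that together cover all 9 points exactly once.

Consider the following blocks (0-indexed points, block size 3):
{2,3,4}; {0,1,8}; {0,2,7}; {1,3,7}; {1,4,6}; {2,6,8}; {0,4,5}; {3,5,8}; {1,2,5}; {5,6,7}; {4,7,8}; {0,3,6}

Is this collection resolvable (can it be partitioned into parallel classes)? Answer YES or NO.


v = 9, block size k = 3, number of blocks = 12.
For resolvability, blocks must partition into parallel classes of size v/k = 3.
Total blocks must therefore be a multiple of 3: 12 = 3·4 + 0 ⇒ divisible ✓.
Greedy packing gives 4 candidate class(es). Each should be a full parallel class (size 3, covers all 9 points).
  Class 1 (3 blocks): {2,3,4}; {0,1,8}; {5,6,7}. Points covered: [0, 1, 2, 3, 4, 5, 6, 7, 8].
  Class 2 (3 blocks): {0,2,7}; {1,4,6}; {3,5,8}. Points covered: [0, 1, 2, 3, 4, 5, 6, 7, 8].
  Class 3 (3 blocks): {1,3,7}; {2,6,8}; {0,4,5}. Points covered: [0, 1, 2, 3, 4, 5, 6, 7, 8].
  Class 4 (3 blocks): {1,2,5}; {4,7,8}; {0,3,6}. Points covered: [0, 1, 2, 3, 4, 5, 6, 7, 8].
All classes full (size 3)? YES. All classes cover every point? YES.
Resolvable? YES.

YES


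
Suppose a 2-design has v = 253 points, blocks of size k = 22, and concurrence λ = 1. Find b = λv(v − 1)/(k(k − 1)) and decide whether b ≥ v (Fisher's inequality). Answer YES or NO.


r = λ(v − 1)/(k − 1) = 1·252/21 = 12.
b = vr/k = 253·12/22 = 138.
Fisher's inequality: b ≥ v ⇔ 138 ≥ 253? NO.

NO


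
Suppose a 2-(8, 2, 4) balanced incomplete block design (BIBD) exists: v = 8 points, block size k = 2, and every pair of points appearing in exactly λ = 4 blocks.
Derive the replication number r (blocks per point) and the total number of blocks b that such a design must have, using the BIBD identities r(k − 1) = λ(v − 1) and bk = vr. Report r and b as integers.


Any 2-(v, k, λ) BIBD satisfies two necessary conditions:
  (i)  Each point sits in r blocks, and counting incidences through any fixed point gives r(k − 1) = λ(v − 1), so r = λ(v − 1)/(k − 1).
  (ii) Total incidences bk = vr, so b = vr/k.
Step 1: r = λ(v − 1)/(k − 1) = 4·(8 − 1)/(2 − 1) = 4·7/1 = 28/1 = 28.
Step 2: b = vr/k = 8·28/2 = 224/2 = 112.
Check integrality: r = 28 ∈ Z ✓, b = 112 ∈ Z ✓.
(These identities are necessary conditions: they determine r and b for any design with these parameters, but do not by themselves prove that one exists.)

r = 28, b = 112.


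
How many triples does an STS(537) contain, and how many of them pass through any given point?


An STS(v) is a 2-(v, 3, 1) BIBD: block size k = 3, λ = 1.
Replication: r(k − 1) = λ(v − 1) ⇒ r·2 = 537 − 1 = 536 ⇒ r = 268.
Block count: b = v(v − 1)/6 = 537·536/6 = 287832/6 = 47972.
(Check via bk = vr: 47972·3 = 143916 = 537·268 = 143916 ✓.)

r = 268, b = 47972.


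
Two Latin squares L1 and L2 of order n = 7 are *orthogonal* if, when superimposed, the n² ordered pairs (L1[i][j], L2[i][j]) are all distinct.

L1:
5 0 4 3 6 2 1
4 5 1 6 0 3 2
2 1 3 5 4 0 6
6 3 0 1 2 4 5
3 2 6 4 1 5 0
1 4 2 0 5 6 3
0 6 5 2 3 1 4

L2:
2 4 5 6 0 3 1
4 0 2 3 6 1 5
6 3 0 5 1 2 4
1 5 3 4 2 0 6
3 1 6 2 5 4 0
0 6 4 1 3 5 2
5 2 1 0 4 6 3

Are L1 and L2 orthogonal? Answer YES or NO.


Form the n² = 49 superimposed pairs (L1[i][j], L2[i][j]), row by row (rows and columns indexed from 0):
row 0: (5,2) (0,4) (4,5) (3,6) (6,0) (2,3) (1,1)
row 1: (4,4) (5,0) (1,2) (6,3) (0,6) (3,1) (2,5)
row 2: (2,6) (1,3) (3,0) (5,5) (4,1) (0,2) (6,4)
row 3: (6,1) (3,5) (0,3) (1,4) (2,2) (4,0) (5,6)
row 4: (3,3) (2,1) (6,6) (4,2) (1,5) (5,4) (0,0)
row 5: (1,0) (4,6) (2,4) (0,1) (5,3) (6,5) (3,2)
row 6: (0,5) (6,2) (5,1) (2,0) (3,4) (1,6) (4,3)
Orthogonality requires all 49 pairs distinct.
Check by first coordinate: for each symbol s of L1, list the L2 entries in the n cells where L1 = s; they must all differ.
  L1 = 0: L2 entries (in reading order) 4, 6, 2, 3, 0, 1, 5 — all 7 distinct ✓
  L1 = 1: L2 entries (in reading order) 1, 2, 3, 4, 5, 0, 6 — all 7 distinct ✓
  L1 = 2: L2 entries (in reading order) 3, 5, 6, 2, 1, 4, 0 — all 7 distinct ✓
  L1 = 3: L2 entries (in reading order) 6, 1, 0, 5, 3, 2, 4 — all 7 distinct ✓
  L1 = 4: L2 entries (in reading order) 5, 4, 1, 0, 2, 6, 3 — all 7 distinct ✓
  L1 = 5: L2 entries (in reading order) 2, 0, 5, 6, 4, 3, 1 — all 7 distinct ✓
  L1 = 6: L2 entries (in reading order) 0, 3, 4, 1, 6, 5, 2 — all 7 distinct ✓
Every symbol of L1 meets every symbol of L2 exactly once, so all 49 pairs are distinct (49 of 49).
Conclusion: YES.

YES


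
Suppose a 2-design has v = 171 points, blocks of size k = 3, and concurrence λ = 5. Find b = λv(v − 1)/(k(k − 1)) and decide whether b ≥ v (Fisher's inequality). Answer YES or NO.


b = λv(v − 1)/(k(k − 1)) = 5·171·170/(3·2) = 145350/6 = 24225.
Compare with v = 171: b ≥ v, so Fisher's inequality holds.

YES


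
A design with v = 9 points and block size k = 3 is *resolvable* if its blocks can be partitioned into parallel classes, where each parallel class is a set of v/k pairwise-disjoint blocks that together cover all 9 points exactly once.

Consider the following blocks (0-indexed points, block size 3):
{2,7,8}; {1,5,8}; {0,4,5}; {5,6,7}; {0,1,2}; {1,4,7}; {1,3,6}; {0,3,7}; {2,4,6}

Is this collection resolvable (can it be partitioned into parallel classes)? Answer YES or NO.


v = 9, block size k = 3, number of blocks = 9.
For resolvability, blocks must partition into parallel classes of size v/k = 3.
Total blocks must therefore be a multiple of 3: 9 = 3·3 + 0 ⇒ divisible ✓.
Consider block {5,6,7}. The only other block(s) in the collection disjoint from it are {0,1,2} — just 1 block(s). Any parallel class containing {5,6,7} would need 2 other blocks each disjoint from it, so no parallel class of size 3 can contain {5,6,7}.
Since every block must belong to some parallel class in a resolution, the collection cannot be partitioned into parallel classes.
Resolvable? NO.

NO


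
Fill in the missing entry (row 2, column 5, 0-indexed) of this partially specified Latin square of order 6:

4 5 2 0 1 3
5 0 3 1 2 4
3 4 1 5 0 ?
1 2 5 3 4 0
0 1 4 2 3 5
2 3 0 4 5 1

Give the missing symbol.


Row 2 contains symbols [0, 1, 3, 4, 5] — missing [2].
Column 5 contains symbols [0, 1, 3, 4, 5] — missing [2].
The missing symbol must appear in both missing sets; intersection = [2].
Therefore the hidden value is 2.

Missing value = 2.


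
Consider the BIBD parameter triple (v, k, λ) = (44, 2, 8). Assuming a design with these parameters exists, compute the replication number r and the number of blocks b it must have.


Any 2-(v, k, λ) BIBD satisfies two necessary conditions:
  (i)  Each point sits in r blocks, and counting incidences through any fixed point gives r(k − 1) = λ(v − 1), so r = λ(v − 1)/(k − 1).
  (ii) Total incidences bk = vr, so b = vr/k.
Step 1: r = λ(v − 1)/(k − 1) = 8·(44 − 1)/(2 − 1) = 8·43/1 = 344/1 = 344.
Step 2: b = vr/k = 44·344/2 = 15136/2 = 7568.
Check integrality: r = 344 ∈ Z ✓, b = 7568 ∈ Z ✓.
(These identities are necessary conditions: they determine r and b for any design with these parameters, but do not by themselves prove that one exists.)

r = 344, b = 7568.


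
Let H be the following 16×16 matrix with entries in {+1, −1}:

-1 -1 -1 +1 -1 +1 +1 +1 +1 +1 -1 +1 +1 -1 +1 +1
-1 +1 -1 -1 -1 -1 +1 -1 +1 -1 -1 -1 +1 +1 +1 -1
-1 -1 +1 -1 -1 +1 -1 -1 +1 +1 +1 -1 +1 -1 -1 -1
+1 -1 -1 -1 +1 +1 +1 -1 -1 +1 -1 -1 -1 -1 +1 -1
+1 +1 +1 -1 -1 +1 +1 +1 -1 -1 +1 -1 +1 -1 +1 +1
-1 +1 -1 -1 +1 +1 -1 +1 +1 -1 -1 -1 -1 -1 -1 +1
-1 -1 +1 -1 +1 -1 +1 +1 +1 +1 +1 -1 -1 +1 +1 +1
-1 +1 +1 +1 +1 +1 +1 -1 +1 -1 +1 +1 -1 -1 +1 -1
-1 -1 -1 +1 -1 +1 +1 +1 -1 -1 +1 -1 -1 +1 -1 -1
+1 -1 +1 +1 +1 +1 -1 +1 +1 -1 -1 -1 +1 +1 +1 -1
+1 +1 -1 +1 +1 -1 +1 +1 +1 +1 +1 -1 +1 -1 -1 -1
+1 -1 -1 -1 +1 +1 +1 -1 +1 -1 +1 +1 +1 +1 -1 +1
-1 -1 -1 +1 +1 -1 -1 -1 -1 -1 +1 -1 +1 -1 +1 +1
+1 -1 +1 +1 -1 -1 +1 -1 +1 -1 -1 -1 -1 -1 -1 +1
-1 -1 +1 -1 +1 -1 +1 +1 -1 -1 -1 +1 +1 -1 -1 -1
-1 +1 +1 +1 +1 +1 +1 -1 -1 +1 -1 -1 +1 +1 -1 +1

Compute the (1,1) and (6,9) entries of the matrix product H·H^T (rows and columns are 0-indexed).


Row 1 of H: [-1, 1, -1, -1, -1, -1, 1, -1, 1, -1, -1, -1, 1, 1, 1, -1].
Row 6 of H: [-1, -1, 1, -1, 1, -1, 1, 1, 1, 1, 1, -1, -1, 1, 1, 1].
Row 9 of H: [1, -1, 1, 1, 1, 1, -1, 1, 1, -1, -1, -1, 1, 1, 1, -1].
(H·H^T)[1][1] = Σ_j H[1][j]·H[1][j] = (-1)² + (1)² + (-1)² + (-1)² + (-1)² + (-1)² + (1)² + (-1)² + (1)² + (-1)² + (-1)² + (-1)² + (1)² + (1)² + (1)² + (-1)² = 1 + 1 + 1 + 1 + 1 + 1 + 1 + 1 + 1 + 1 + 1 + 1 + 1 + 1 + 1 + 1 = 16.
(H·H^T)[6][9] = Σ_j H[6][j]·H[9][j] = (-1)·(1) + (-1)·(-1) + (1)·(1) + (-1)·(1) + (1)·(1) + (-1)·(1) + (1)·(-1) + (1)·(1) + (1)·(1) + (1)·(-1) + (1)·(-1) + (-1)·(-1) + (-1)·(1) + (1)·(1) + (1)·(1) + (1)·(-1) = -1 + 1 + 1 + -1 + 1 + -1 + -1 + 1 + 1 + -1 + -1 + 1 + -1 + 1 + 1 + -1 = 0.
So rows 6 and 9 are orthogonal; the diagonal entry equals n = 16.

(1,1) entry = 16; (6,9) entry = 0.


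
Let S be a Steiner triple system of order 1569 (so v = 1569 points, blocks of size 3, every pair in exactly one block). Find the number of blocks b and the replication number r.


An STS(v) is a 2-(v, 3, 1) BIBD: block size k = 3, λ = 1.
Replication: r(k − 1) = λ(v − 1) ⇒ r·2 = 1569 − 1 = 1568 ⇒ r = 784.
Block count: b = v(v − 1)/6 = 1569·1568/6 = 2460192/6 = 410032.

r = 784, b = 410032.


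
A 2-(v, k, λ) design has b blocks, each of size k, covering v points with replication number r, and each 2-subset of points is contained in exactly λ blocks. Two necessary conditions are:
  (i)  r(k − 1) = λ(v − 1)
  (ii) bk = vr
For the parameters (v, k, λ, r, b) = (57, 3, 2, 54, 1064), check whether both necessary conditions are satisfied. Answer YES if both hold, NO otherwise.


Condition (i): r(k − 1) = 54·2 = 108; λ(v − 1) = 2·56 = 112. Match? NO.
Condition (ii): bk = 1064·3 = 3192; vr = 57·54 = 3078. Match? NO.
Both conditions hold? NO.

NO


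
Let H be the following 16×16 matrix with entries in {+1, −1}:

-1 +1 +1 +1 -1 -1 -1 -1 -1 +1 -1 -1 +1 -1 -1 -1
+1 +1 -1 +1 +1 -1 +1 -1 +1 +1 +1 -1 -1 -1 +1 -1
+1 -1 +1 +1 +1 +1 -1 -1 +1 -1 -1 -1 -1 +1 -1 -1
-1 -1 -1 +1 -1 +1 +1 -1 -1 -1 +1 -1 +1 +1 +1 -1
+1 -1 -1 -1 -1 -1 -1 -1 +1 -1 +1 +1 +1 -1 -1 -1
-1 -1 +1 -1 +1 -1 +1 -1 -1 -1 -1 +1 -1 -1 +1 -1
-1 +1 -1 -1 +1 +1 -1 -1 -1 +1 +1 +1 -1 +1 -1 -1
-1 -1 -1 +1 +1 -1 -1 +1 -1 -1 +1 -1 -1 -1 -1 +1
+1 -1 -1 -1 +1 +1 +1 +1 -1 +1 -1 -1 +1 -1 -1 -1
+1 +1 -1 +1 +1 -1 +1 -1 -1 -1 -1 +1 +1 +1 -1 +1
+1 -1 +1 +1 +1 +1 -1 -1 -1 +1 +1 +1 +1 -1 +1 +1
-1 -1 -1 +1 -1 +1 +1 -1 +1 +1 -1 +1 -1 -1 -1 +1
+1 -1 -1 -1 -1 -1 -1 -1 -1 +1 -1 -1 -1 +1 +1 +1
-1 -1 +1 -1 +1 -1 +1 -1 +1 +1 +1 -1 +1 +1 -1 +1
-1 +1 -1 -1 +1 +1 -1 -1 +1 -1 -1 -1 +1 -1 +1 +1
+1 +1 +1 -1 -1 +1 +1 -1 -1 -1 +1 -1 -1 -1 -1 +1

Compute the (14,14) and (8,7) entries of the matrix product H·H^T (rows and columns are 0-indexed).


Row 7 of H: [-1, -1, -1, 1, 1, -1, -1, 1, -1, -1, 1, -1, -1, -1, -1, 1].
Row 8 of H: [1, -1, -1, -1, 1, 1, 1, 1, -1, 1, -1, -1, 1, -1, -1, -1].
Row 14 of H: [-1, 1, -1, -1, 1, 1, -1, -1, 1, -1, -1, -1, 1, -1, 1, 1].
(H·H^T)[14][14] = Σ_j H[14][j]·H[14][j] = (-1)² + (1)² + (-1)² + (-1)² + (1)² + (1)² + (-1)² + (-1)² + (1)² + (-1)² + (-1)² + (-1)² + (1)² + (-1)² + (1)² + (1)² = 1 + 1 + 1 + 1 + 1 + 1 + 1 + 1 + 1 + 1 + 1 + 1 + 1 + 1 + 1 + 1 = 16.
(H·H^T)[8][7] = Σ_j H[8][j]·H[7][j] = (1)·(-1) + (-1)·(-1) + (-1)·(-1) + (-1)·(1) + (1)·(1) + (1)·(-1) + (1)·(-1) + (1)·(1) + (-1)·(-1) + (1)·(-1) + (-1)·(1) + (-1)·(-1) + (1)·(-1) + (-1)·(-1) + (-1)·(-1) + (-1)·(1) = -1 + 1 + 1 + -1 + 1 + -1 + -1 + 1 + 1 + -1 + -1 + 1 + -1 + 1 + 1 + -1 = 0.
So rows 8 and 7 are orthogonal; the diagonal entry equals n = 16.

(14,14) entry = 16; (8,7) entry = 0.


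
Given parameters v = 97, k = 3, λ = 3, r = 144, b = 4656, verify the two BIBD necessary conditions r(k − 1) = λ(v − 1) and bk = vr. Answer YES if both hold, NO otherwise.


Condition (i): r(k − 1) = 144·2 = 288; λ(v − 1) = 3·96 = 288. Match? YES.
Condition (ii): bk = 4656·3 = 13968; vr = 97·144 = 13968. Match? YES.
Both conditions hold? YES.

YES


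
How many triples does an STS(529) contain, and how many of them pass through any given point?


An STS(v) is a 2-(v, 3, 1) BIBD: block size k = 3, λ = 1.
Replication: r(k − 1) = λ(v − 1) ⇒ r·2 = 529 − 1 = 528 ⇒ r = 264.
Block count: b = v(v − 1)/6 = 529·528/6 = 279312/6 = 46552.

r = 264, b = 46552.


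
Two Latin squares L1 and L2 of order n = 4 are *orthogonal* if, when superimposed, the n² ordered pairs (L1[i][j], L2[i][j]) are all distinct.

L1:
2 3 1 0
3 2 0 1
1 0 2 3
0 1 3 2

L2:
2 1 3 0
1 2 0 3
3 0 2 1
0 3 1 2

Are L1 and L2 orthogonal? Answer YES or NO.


Form the n² = 16 superimposed pairs (L1[i][j], L2[i][j]), row by row (rows and columns indexed from 0):
row 0: (2,2) (3,1) (1,3) (0,0)
row 1: (3,1) (2,2) (0,0) (1,3)
row 2: (1,3) (0,0) (2,2) (3,1)
row 3: (0,0) (1,3) (3,1) (2,2)
Orthogonality requires all 16 pairs distinct.
But the pair (3,1) repeats: cell (0,1) has L1 = 3, L2 = 1, and cell (1,0) has L1 = 3, L2 = 1.
A repeated pair means some other pair never occurs (only 4 distinct pairs out of 16), so the squares are not orthogonal.
Conclusion: NO.

NO


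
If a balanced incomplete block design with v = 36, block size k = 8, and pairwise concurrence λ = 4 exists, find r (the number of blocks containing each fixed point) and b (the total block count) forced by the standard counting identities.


Any 2-(v, k, λ) BIBD satisfies two necessary conditions:
  (i)  Each point sits in r blocks, and counting incidences through any fixed point gives r(k − 1) = λ(v − 1), so r = λ(v − 1)/(k − 1).
  (ii) Total incidences bk = vr, so b = vr/k.
Step 1: r = λ(v − 1)/(k − 1) = 4·(36 − 1)/(8 − 1) = 4·35/7 = 140/7 = 20.
Step 2: b = vr/k = 36·20/8 = 720/8 = 90.
Check integrality: r = 20 ∈ Z ✓, b = 90 ∈ Z ✓.
(These identities are necessary conditions: they determine r and b for any design with these parameters, but do not by themselves prove that one exists.)

r = 20, b = 90.


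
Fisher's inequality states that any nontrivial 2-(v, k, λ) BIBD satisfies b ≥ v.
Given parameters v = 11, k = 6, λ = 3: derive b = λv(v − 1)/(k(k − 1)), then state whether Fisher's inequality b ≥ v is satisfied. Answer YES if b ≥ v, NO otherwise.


b = λv(v − 1)/(k(k − 1)) = 3·11·10/(6·5) = 330/30 = 11.
Compare with v = 11: b ≥ v, so Fisher's inequality holds.

YES


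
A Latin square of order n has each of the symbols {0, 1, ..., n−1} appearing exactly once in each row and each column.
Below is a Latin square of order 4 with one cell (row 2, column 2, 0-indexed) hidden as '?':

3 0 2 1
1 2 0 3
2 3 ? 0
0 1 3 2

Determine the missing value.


Row 2 contains symbols [0, 2, 3] — missing [1].
Column 2 contains symbols [0, 2, 3] — missing [1].
The missing symbol must appear in both missing sets; intersection = [1].
Therefore the hidden value is 1.

Missing value = 1.


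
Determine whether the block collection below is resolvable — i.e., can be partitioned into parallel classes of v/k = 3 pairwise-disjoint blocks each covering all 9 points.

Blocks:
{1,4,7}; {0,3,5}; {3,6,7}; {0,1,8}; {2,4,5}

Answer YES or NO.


v = 9, block size k = 3, number of blocks = 5.
For resolvability, blocks must partition into parallel classes of size v/k = 3.
Total blocks must therefore be a multiple of 3: 5 = 3·1 + 2 ⇒ not divisible ✗.
Resolvable? NO.

NO


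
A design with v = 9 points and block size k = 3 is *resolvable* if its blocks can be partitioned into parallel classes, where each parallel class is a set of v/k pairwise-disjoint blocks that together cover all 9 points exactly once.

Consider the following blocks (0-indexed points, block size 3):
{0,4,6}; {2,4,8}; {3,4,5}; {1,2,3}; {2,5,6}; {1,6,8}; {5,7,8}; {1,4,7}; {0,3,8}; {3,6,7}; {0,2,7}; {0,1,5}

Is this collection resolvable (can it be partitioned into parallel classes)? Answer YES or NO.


v = 9, block size k = 3, number of blocks = 12.
For resolvability, blocks must partition into parallel classes of size v/k = 3.
Total blocks must therefore be a multiple of 3: 12 = 3·4 + 0 ⇒ divisible ✓.
Greedy packing gives 4 candidate class(es). Each should be a full parallel class (size 3, covers all 9 points).
  Class 1 (3 blocks): {0,4,6}; {1,2,3}; {5,7,8}. Points covered: [0, 1, 2, 3, 4, 5, 6, 7, 8].
  Class 2 (3 blocks): {2,4,8}; {3,6,7}; {0,1,5}. Points covered: [0, 1, 2, 3, 4, 5, 6, 7, 8].
  Class 3 (3 blocks): {3,4,5}; {1,6,8}; {0,2,7}. Points covered: [0, 1, 2, 3, 4, 5, 6, 7, 8].
  Class 4 (3 blocks): {2,5,6}; {1,4,7}; {0,3,8}. Points covered: [0, 1, 2, 3, 4, 5, 6, 7, 8].
All classes full (size 3)? YES. All classes cover every point? YES.
Resolvable? YES.

YES


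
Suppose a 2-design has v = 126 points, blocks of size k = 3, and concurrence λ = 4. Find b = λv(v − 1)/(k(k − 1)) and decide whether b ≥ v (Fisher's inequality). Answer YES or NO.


r = λ(v − 1)/(k − 1) = 4·125/2 = 250.
b = vr/k = 126·250/3 = 10500.
Fisher's inequality: b ≥ v ⇔ 10500 ≥ 126? YES.

YES


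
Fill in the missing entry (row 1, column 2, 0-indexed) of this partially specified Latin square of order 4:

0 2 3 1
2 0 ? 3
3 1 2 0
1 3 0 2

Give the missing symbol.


Row 1 contains symbols [0, 2, 3] — missing [1].
Column 2 contains symbols [0, 2, 3] — missing [1].
The missing symbol must appear in both missing sets; intersection = [1].
Therefore the hidden value is 1.

Missing value = 1.


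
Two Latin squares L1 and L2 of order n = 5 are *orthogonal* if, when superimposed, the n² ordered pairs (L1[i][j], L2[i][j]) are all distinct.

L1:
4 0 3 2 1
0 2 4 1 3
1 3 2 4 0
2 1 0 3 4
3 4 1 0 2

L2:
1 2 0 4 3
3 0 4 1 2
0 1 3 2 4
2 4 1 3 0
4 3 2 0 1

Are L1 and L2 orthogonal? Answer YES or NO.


Form the n² = 25 superimposed pairs (L1[i][j], L2[i][j]), row by row (rows and columns indexed from 0):
row 0: (4,1) (0,2) (3,0) (2,4) (1,3)
row 1: (0,3) (2,0) (4,4) (1,1) (3,2)
row 2: (1,0) (3,1) (2,3) (4,2) (0,4)
row 3: (2,2) (1,4) (0,1) (3,3) (4,0)
row 4: (3,4) (4,3) (1,2) (0,0) (2,1)
Orthogonality requires all 25 pairs distinct.
Check by first coordinate: for each symbol s of L1, list the L2 entries in the n cells where L1 = s; they must all differ.
  L1 = 0: L2 entries (in reading order) 2, 3, 4, 1, 0 — all 5 distinct ✓
  L1 = 1: L2 entries (in reading order) 3, 1, 0, 4, 2 — all 5 distinct ✓
  L1 = 2: L2 entries (in reading order) 4, 0, 3, 2, 1 — all 5 distinct ✓
  L1 = 3: L2 entries (in reading order) 0, 2, 1, 3, 4 — all 5 distinct ✓
  L1 = 4: L2 entries (in reading order) 1, 4, 2, 0, 3 — all 5 distinct ✓
Every symbol of L1 meets every symbol of L2 exactly once, so all 25 pairs are distinct (25 of 25).
Conclusion: YES.

YES


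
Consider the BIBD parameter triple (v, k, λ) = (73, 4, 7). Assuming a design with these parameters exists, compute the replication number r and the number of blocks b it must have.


Any 2-(v, k, λ) BIBD satisfies two necessary conditions:
  (i)  Each point sits in r blocks, and counting incidences through any fixed point gives r(k − 1) = λ(v − 1), so r = λ(v − 1)/(k − 1).
  (ii) Total incidences bk = vr, so b = vr/k.
Step 1: r = λ(v − 1)/(k − 1) = 7·(73 − 1)/(4 − 1) = 7·72/3 = 504/3 = 168.
Step 2: b = vr/k = 73·168/4 = 12264/4 = 3066.
Check integrality: r = 168 ∈ Z ✓, b = 3066 ∈ Z ✓.
(These identities are necessary conditions: they determine r and b for any design with these parameters, but do not by themselves prove that one exists.)

r = 168, b = 3066.
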